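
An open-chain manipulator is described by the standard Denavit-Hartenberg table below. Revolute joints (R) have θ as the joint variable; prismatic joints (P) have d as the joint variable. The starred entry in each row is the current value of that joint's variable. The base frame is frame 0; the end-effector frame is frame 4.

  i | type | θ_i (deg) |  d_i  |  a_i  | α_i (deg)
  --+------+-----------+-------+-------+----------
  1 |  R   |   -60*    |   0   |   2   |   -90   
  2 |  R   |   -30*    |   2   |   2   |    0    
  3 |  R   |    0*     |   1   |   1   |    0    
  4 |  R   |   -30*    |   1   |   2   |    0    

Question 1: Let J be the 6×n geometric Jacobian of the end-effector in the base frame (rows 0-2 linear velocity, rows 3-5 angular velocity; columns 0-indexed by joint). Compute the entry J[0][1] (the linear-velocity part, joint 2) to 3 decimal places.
1.616

axis z_1 = (0.8660,0.5000,0.0000); lever o_n−o_1 = (5.2631,-1.1160,3.2321)
cross product → J_v[:, 1] = (1.6160,-2.7990,-3.5981)
J_ω[:, 1] = z_1
entry J[0][1] = 1.6160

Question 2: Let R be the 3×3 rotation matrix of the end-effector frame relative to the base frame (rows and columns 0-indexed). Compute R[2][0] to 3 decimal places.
0.866

End-effector x-axis (col 0 of R) = (0.2500,-0.4330,0.8660)
R[2][0] = 0.8660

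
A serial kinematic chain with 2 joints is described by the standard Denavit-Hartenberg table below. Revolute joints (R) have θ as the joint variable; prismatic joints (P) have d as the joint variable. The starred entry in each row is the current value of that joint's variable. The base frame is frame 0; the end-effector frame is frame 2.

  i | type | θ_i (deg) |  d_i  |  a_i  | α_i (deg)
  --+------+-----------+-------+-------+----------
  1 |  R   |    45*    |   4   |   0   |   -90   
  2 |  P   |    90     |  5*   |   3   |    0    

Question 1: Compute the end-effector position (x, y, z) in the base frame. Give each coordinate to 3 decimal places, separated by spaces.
-3.536 3.536 1.000

after link 1: o_1 = (0.0000, 0.0000, 4.0000)
after link 2: o_2 = (-3.5355, 3.5355, 1.0000)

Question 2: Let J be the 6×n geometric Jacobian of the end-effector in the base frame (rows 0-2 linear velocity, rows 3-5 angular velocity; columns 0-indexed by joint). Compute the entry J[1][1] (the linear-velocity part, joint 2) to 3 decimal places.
prismatic axis z_1 = (-0.7071,0.7071,0.0000)
J_v[:, 1] = z_1; J_ω[:, 1] = (0,0,0)
entry J[1][1] = 0.7071

0.707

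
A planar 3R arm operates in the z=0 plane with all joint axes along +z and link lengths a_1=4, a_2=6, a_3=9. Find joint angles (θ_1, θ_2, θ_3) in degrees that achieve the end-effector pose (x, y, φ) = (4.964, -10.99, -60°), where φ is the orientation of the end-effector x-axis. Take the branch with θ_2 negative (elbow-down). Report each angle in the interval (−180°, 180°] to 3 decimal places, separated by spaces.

30.008 -150.006 59.998

wrist centre = target − a_3·(cos φ, sin φ) = (0.4640, -3.1958)
cos θ_2 = (10.4283−4²−6²)/(2·4·6) = -0.8661; θ_2 = -150.0060° (elbow-down)
β = atan2(-3.1958,0.4640) = -81.7388°; ψ = atan2(-2.9995,-1.1965) = -111.7468°
θ_1 = β − ψ = 30.0080°
θ_3 = φ − θ_1 − θ_2 = 59.9980° (wrapped to (-180°,180°])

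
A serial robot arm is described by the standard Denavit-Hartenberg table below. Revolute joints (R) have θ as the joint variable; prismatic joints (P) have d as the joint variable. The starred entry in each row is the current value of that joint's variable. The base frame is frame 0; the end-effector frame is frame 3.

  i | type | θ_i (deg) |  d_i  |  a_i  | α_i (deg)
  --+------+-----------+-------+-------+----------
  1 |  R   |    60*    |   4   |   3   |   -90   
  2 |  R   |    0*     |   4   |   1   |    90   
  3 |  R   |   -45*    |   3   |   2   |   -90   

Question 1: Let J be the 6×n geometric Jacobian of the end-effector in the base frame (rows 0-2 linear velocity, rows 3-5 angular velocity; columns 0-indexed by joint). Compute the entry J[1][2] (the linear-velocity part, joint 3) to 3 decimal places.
1.932

axis z_2 = (0.0000,0.0000,1.0000); lever o_n−o_2 = (1.9319,0.5176,3.0000)
cross product → J_v[:, 2] = (-0.5176,1.9319,0.0000)
J_ω[:, 2] = z_2
entry J[1][2] = 1.9319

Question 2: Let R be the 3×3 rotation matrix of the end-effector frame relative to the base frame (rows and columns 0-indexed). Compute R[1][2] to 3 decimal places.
End-effector z-axis (col 2 of R) = (-0.2588,0.9659,0.0000)
R[1][2] = 0.9659

0.966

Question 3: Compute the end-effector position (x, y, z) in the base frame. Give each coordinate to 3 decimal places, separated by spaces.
0.468 5.982 7.000

after link 1: o_1 = (1.5000, 2.5981, 4.0000)
after link 2: o_2 = (-1.4641, 5.4641, 4.0000)
after link 3: o_3 = (0.4678, 5.9817, 7.0000)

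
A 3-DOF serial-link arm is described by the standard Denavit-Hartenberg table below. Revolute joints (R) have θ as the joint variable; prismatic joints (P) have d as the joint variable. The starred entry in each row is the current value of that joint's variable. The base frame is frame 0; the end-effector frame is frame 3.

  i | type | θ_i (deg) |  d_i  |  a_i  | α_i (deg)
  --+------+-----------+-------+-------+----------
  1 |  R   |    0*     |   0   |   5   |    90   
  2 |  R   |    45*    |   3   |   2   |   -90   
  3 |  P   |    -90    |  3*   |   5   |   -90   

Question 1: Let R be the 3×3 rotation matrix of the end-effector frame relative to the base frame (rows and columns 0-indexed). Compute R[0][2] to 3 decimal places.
0.707

End-effector z-axis (col 2 of R) = (0.7071,0.0000,0.7071)
R[0][2] = 0.7071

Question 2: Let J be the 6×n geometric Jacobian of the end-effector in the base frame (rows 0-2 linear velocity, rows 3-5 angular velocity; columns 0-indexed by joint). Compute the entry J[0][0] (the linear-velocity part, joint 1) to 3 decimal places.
8.000

axis z_0 = ẑ; lever o_n−o_0 = (4.2929,-8.0000,3.5355)
cross product → J_v[:, 0] = (8.0000,4.2929,-0.0000)
J_ω[:, 0] = z_0
entry J[0][0] = 8.0000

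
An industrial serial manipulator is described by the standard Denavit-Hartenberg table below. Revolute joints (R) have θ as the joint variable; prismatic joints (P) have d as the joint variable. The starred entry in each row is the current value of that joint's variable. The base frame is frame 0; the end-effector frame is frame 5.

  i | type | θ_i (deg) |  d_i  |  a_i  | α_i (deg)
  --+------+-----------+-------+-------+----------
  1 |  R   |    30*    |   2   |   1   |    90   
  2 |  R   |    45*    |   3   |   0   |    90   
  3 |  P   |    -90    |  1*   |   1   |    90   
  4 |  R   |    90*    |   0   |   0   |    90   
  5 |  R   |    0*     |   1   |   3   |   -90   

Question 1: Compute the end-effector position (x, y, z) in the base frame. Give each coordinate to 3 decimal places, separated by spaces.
3.816 1.048 -0.828

after link 1: o_1 = (0.8660, 0.5000, 2.0000)
after link 2: o_2 = (2.3660, -2.0981, 2.0000)
after link 3: o_3 = (2.4784, -0.8785, 1.2929)
after link 4: o_4 = (2.4784, -0.8785, 1.2929)
after link 5: o_5 = (3.8155, 1.0482, -0.8284)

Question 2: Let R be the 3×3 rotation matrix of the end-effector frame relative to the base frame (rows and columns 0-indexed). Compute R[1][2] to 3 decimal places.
-0.354

End-effector z-axis (col 2 of R) = (-0.6124,-0.3536,-0.7071)
R[1][2] = -0.3536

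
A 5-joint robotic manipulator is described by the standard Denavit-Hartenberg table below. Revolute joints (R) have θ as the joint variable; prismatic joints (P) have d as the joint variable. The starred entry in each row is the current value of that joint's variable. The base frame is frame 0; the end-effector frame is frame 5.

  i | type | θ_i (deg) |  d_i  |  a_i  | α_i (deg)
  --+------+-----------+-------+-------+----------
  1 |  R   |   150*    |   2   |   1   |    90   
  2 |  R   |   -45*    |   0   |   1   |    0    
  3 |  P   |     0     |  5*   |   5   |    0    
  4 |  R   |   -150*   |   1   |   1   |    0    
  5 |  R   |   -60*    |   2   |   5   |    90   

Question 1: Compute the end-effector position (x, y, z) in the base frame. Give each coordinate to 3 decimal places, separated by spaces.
after link 1: o_1 = (-0.8660, 0.5000, 2.0000)
after link 2: o_2 = (-1.4784, 0.8536, 1.2929)
after link 3: o_3 = (-2.0403, 6.9514, -2.2426)
after link 4: o_4 = (-0.7037, 7.3345, -1.9838)
after link 5: o_5 = (1.4170, 8.4195, 2.8458)

1.417 8.420 2.846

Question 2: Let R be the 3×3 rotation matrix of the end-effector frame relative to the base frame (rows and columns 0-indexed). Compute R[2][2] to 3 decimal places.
0.259

End-effector z-axis (col 2 of R) = (-0.8365,0.4830,0.2588)
R[2][2] = 0.2588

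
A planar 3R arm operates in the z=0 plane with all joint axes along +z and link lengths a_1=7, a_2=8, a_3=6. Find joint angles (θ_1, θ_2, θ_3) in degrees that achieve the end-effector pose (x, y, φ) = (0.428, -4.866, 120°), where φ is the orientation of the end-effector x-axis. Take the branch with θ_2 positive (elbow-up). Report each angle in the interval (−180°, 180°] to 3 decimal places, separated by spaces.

-120.002 90.001 150.001

wrist centre = target − a_3·(cos φ, sin φ) = (3.4280, -10.0622)
cos θ_2 = (112.9981−7²−8²)/(2·7·8) = -0.0000; θ_2 = 90.0010° (elbow-up)
β = atan2(-10.0622,3.4280) = -71.1869°; ψ = atan2(8.0000,6.9999) = 48.8146°
θ_1 = β − ψ = -120.0015°
θ_3 = φ − θ_1 − θ_2 = 150.0006° (wrapped to (-180°,180°])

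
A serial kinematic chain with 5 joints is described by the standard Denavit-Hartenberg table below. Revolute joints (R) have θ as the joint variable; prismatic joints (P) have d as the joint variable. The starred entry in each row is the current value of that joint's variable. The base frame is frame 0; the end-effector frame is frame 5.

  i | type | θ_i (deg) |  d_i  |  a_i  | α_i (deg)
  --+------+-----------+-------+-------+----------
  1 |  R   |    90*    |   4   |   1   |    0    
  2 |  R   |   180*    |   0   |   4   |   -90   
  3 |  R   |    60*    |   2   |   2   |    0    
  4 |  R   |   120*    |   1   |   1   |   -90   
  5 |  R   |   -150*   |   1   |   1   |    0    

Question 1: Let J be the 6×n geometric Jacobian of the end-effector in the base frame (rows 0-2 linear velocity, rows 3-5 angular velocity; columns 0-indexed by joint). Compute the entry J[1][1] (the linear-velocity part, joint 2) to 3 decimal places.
3.500

axis z_1 = (0.0000,0.0000,1.0000); lever o_n−o_1 = (3.5000,-4.8660,-0.7321)
cross product → J_v[:, 1] = (4.8660,3.5000,-0.0000)
J_ω[:, 1] = z_1
entry J[1][1] = 3.5000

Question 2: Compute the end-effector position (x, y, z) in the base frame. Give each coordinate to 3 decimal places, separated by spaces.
after link 1: o_1 = (0.0000, 1.0000, 4.0000)
after link 2: o_2 = (-0.0000, -3.0000, 4.0000)
after link 3: o_3 = (2.0000, -4.0000, 2.2679)
after link 4: o_4 = (3.0000, -3.0000, 2.2679)
after link 5: o_5 = (3.5000, -3.8660, 3.2679)

3.500 -3.866 3.268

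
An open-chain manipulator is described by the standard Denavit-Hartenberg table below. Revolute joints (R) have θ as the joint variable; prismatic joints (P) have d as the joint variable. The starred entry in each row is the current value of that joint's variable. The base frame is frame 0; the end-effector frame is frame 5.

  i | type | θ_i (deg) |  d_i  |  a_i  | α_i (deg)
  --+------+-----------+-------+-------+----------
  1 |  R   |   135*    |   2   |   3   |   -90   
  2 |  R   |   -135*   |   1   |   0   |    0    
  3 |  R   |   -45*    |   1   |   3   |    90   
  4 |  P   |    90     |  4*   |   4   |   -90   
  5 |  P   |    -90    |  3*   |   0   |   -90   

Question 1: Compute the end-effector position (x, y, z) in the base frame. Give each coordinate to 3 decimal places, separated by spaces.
after link 1: o_1 = (-2.1213, 2.1213, 2.0000)
after link 2: o_2 = (-2.8284, 1.4142, 2.0000)
after link 3: o_3 = (-1.4142, -1.4142, 2.0000)
after link 4: o_4 = (-4.2426, -4.2426, -2.0000)
after link 5: o_5 = (-6.3640, -2.1213, -2.0000)

-6.364 -2.121 -2.000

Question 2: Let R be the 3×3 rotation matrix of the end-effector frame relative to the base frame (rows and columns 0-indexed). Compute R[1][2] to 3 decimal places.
-0.707

End-effector z-axis (col 2 of R) = (-0.7071,-0.7071,0.0000)
R[1][2] = -0.7071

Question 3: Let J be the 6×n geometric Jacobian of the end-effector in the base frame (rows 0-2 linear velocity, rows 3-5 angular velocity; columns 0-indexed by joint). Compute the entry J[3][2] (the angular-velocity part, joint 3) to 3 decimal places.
axis z_2 = (-0.7071,-0.7071,0.0000); lever o_n−o_2 = (-3.5355,-3.5355,-4.0000)
cross product → J_v[:, 2] = (2.8284,-2.8284,0.0000)
J_ω[:, 2] = z_2
entry J[3][2] = -0.7071

-0.707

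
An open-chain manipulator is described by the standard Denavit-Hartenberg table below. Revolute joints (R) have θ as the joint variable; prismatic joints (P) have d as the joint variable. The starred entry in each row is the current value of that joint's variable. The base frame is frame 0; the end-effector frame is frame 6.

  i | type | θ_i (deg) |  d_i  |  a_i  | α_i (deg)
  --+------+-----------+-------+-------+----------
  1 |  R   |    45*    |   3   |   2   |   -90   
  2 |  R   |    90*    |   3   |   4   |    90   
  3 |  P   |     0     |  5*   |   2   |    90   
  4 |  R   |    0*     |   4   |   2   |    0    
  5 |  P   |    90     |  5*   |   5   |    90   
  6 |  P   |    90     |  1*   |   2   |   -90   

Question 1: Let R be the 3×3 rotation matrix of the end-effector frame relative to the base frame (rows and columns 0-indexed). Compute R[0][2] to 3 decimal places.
End-effector z-axis (col 2 of R) = (-0.7071,-0.7071,-0.0000)
R[0][2] = -0.7071

-0.707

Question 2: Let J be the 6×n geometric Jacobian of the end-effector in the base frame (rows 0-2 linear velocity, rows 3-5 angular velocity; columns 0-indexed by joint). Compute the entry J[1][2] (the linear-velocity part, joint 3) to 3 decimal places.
prismatic axis z_2 = (0.7071,0.7071,0.0000)
J_v[:, 2] = z_2; J_ω[:, 2] = (0,0,0)
entry J[1][2] = 0.7071

0.707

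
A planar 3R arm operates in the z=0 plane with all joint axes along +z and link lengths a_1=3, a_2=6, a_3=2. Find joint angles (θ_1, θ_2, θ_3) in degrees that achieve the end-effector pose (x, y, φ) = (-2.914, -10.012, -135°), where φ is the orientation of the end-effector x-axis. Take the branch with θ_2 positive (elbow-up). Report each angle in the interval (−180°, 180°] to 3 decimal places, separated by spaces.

wrist centre = target − a_3·(cos φ, sin φ) = (-1.4998, -8.5978)
cos θ_2 = (76.1713−3²−6²)/(2·3·6) = 0.8659; θ_2 = 30.0179° (elbow-up)
β = atan2(-8.5978,-1.4998) = -99.8950°; ψ = atan2(3.0016,8.1952) = 20.1160°
θ_1 = β − ψ = -120.0111°
θ_3 = φ − θ_1 − θ_2 = -45.0068° (wrapped to (-180°,180°])

-120.011 30.018 -45.007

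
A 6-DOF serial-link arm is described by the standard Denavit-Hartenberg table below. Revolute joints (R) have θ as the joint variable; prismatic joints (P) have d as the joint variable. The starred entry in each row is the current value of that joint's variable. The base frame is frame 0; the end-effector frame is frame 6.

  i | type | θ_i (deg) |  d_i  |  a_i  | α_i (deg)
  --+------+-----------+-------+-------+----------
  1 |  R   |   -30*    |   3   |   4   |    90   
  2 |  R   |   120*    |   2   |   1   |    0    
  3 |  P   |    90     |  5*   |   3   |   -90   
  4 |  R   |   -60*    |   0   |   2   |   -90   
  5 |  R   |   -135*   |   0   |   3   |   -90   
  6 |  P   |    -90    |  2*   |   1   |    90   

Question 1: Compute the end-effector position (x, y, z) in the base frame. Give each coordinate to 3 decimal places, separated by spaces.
-2.632 -7.279 -1.452

after link 1: o_1 = (3.4641, -2.0000, 3.0000)
after link 2: o_2 = (2.0311, -3.4821, 3.8660)
after link 3: o_3 = (-2.7189, -6.5131, 2.3660)
after link 4: o_4 = (-4.3349, -7.5801, 1.8660)
after link 5: o_5 = (-1.7023, -6.9787, 0.5592)
after link 6: o_6 = (-2.6322, -7.2788, -1.4521)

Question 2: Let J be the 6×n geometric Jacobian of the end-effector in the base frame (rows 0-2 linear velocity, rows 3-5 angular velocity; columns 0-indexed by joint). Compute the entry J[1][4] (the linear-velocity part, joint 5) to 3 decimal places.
axis z_4 = (-0.3995,0.8080,-0.4330); lever o_n−o_4 = (1.7028,0.3014,-3.3181)
cross product → J_v[:, 4] = (-2.5506,-2.0630,-1.4963)
J_ω[:, 4] = z_4
entry J[1][4] = -2.0630

-2.063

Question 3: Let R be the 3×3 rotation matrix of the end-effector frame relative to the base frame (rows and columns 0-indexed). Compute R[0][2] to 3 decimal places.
End-effector z-axis (col 2 of R) = (-0.8775,-0.2005,0.4356)
R[0][2] = -0.8775

-0.878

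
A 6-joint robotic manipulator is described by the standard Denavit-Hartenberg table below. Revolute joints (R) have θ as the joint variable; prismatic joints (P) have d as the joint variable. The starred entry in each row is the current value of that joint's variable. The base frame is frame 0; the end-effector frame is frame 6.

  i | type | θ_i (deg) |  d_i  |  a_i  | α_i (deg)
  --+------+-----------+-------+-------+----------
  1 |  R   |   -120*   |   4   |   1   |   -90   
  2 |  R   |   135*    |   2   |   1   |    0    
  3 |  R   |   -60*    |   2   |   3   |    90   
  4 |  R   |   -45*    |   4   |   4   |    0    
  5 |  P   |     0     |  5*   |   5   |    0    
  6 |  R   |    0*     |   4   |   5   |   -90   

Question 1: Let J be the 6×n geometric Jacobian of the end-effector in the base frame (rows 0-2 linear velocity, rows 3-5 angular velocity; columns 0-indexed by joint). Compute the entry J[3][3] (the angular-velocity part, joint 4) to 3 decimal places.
-0.483

axis z_3 = (-0.4830,-0.8365,0.2588); lever o_n−o_3 = (-16.1328,-8.1439,-6.1975)
cross product → J_v[:, 3] = (7.2921,-7.1687,-9.5622)
J_ω[:, 3] = z_3
entry J[3][3] = -0.4830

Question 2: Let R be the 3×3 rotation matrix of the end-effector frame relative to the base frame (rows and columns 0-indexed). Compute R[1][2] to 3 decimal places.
-0.512

End-effector z-axis (col 2 of R) = (0.5209,-0.5120,-0.6830)
R[1][2] = -0.5120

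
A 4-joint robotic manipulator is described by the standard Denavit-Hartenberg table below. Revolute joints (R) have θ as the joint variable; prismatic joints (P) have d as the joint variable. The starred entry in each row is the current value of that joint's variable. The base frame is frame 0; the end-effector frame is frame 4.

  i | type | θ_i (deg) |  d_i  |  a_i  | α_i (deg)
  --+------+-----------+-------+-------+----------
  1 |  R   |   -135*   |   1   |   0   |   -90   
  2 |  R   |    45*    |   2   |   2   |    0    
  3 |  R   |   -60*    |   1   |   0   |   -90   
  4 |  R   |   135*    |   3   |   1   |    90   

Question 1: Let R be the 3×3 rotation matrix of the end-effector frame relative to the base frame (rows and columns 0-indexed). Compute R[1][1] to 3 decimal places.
End-effector y-axis (col 1 of R) = (-0.1830,-0.1830,-0.9659)
R[1][1] = -0.1830

-0.183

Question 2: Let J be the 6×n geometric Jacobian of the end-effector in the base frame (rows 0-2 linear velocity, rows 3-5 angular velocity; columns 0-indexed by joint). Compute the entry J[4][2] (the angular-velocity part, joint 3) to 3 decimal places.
-0.707

axis z_2 = (0.7071,-0.7071,0.0000); lever o_n−o_2 = (0.1410,-0.2732,-3.0808)
cross product → J_v[:, 2] = (2.1784,2.1784,-0.0934)
J_ω[:, 2] = z_2
entry J[4][2] = -0.7071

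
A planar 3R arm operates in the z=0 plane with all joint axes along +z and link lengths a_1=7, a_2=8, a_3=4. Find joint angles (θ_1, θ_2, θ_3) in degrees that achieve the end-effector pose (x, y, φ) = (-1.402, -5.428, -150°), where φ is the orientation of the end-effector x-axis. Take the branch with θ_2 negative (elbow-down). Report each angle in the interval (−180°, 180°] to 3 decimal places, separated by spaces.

30.002 -150.002 -30.001

wrist centre = target − a_3·(cos φ, sin φ) = (2.0621, -3.4280)
cos θ_2 = (16.0034−7²−8²)/(2·7·8) = -0.8660; θ_2 = -150.0017° (elbow-down)
β = atan2(-3.4280,2.0621) = -58.9711°; ψ = atan2(-3.9998,0.0717) = -88.9734°
θ_1 = β − ψ = 30.0023°
θ_3 = φ − θ_1 − θ_2 = -30.0005° (wrapped to (-180°,180°])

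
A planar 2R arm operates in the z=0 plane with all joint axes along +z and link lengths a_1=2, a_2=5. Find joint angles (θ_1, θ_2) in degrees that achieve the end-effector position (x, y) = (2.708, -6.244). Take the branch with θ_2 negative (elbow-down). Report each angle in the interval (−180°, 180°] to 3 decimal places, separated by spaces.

cos θ_2 = (46.3208−2²−5²)/(2·2·5) = 0.8660; θ_2 = -29.9983° (elbow-down)
β = atan2(-6.2440,2.7080) = -66.5538°; ψ = atan2(-2.4999,6.3302) = -21.5497°
θ_1 = β − ψ = -45.0041°

-45.004 -29.998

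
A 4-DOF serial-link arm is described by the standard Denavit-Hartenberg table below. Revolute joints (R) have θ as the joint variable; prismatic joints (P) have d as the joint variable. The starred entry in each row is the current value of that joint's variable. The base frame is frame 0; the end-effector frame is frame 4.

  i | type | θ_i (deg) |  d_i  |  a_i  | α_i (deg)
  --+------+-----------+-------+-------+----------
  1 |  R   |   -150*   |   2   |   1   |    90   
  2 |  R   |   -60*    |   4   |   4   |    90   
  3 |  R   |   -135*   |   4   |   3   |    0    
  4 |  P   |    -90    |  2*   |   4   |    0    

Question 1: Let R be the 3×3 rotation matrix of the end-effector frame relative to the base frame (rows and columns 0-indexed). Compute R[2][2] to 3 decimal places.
-0.500

End-effector z-axis (col 2 of R) = (0.7500,0.4330,-0.5000)
R[2][2] = -0.5000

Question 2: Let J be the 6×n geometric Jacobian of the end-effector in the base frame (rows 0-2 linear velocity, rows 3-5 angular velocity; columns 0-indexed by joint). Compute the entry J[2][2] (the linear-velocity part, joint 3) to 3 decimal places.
0.612

axis z_2 = (0.7500,0.4330,-0.5000); lever o_n−o_2 = (6.2898,4.4479,1.2866)
cross product → J_v[:, 2] = (2.7811,-4.1098,0.6124)
J_ω[:, 2] = z_2
entry J[2][2] = 0.6124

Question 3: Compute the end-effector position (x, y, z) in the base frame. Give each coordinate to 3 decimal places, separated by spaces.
1.692 6.412 -0.177

after link 1: o_1 = (-0.8660, -0.5000, 2.0000)
after link 2: o_2 = (-4.5981, 1.9641, -1.4641)
after link 3: o_3 = (0.3811, 2.3894, -1.6270)
after link 4: o_4 = (1.6917, 6.4120, -0.1775)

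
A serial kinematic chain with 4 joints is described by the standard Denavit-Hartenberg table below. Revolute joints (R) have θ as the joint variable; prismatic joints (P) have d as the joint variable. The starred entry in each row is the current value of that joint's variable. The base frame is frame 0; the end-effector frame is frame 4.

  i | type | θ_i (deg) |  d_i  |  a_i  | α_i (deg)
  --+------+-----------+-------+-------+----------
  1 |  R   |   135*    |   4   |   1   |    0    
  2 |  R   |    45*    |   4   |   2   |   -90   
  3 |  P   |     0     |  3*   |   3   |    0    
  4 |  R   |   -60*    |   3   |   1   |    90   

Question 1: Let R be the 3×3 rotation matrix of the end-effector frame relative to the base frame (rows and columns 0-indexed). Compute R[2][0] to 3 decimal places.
0.866

End-effector x-axis (col 0 of R) = (-0.5000,0.0000,0.8660)
R[2][0] = 0.8660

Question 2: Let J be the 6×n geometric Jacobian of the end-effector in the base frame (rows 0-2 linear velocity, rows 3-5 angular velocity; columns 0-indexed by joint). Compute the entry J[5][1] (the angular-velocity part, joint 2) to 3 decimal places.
axis z_1 = (0.0000,0.0000,1.0000); lever o_n−o_1 = (-5.5000,-6.0000,4.8660)
cross product → J_v[:, 1] = (6.0000,-5.5000,0.0000)
J_ω[:, 1] = z_1
entry J[5][1] = 1.0000

1.000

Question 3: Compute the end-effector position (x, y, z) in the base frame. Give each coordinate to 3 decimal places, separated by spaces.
-6.207 -5.293 8.866

after link 1: o_1 = (-0.7071, 0.7071, 4.0000)
after link 2: o_2 = (-2.7071, 0.7071, 8.0000)
after link 3: o_3 = (-5.7071, -2.2929, 8.0000)
after link 4: o_4 = (-6.2071, -5.2929, 8.8660)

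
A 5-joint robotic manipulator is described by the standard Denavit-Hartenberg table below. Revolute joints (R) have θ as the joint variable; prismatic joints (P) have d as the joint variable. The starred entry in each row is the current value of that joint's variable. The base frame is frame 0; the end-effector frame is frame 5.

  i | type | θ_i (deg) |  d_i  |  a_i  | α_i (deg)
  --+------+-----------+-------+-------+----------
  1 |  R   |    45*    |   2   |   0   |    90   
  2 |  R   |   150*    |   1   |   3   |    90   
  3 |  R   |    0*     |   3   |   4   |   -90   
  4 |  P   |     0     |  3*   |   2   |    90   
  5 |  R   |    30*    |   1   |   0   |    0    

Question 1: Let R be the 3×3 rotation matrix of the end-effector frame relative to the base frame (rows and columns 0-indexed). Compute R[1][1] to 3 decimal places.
End-effector y-axis (col 1 of R) = (0.9186,-0.3062,-0.2500)
R[1][1] = -0.3062

-0.306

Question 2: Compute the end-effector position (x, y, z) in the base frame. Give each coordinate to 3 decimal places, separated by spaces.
-1.269 -6.926 9.964

after link 1: o_1 = (0.0000, 0.0000, 2.0000)
after link 2: o_2 = (-1.1300, -2.5442, 3.5000)
after link 3: o_3 = (-2.5188, -3.9331, 8.0981)
after link 4: o_4 = (-1.6223, -7.2791, 9.0981)
after link 5: o_5 = (-1.2687, -6.9256, 9.9641)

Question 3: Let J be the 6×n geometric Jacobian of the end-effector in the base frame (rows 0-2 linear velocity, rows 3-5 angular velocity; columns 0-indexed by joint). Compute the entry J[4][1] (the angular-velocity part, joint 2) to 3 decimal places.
-0.707

axis z_1 = (0.7071,-0.7071,0.0000); lever o_n−o_1 = (-1.2687,-6.9256,7.9641)
cross product → J_v[:, 1] = (-5.6315,-5.6315,-5.7942)
J_ω[:, 1] = z_1
entry J[4][1] = -0.7071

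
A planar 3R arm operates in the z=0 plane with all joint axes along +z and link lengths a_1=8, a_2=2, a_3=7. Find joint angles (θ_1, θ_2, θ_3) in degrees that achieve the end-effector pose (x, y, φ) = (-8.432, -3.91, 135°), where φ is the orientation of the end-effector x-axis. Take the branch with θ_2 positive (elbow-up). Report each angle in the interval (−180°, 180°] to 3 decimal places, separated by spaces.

-120.003 45.016 -150.013

wrist centre = target − a_3·(cos φ, sin φ) = (-3.4823, -8.8597)
cos θ_2 = (90.6212−8²−2²)/(2·8·2) = 0.7069; θ_2 = 45.0157° (elbow-up)
β = atan2(-8.8597,-3.4823) = -111.4569°; ψ = atan2(1.4146,9.4138) = 8.5458°
θ_1 = β − ψ = -120.0027°
θ_3 = φ − θ_1 − θ_2 = -150.0130° (wrapped to (-180°,180°])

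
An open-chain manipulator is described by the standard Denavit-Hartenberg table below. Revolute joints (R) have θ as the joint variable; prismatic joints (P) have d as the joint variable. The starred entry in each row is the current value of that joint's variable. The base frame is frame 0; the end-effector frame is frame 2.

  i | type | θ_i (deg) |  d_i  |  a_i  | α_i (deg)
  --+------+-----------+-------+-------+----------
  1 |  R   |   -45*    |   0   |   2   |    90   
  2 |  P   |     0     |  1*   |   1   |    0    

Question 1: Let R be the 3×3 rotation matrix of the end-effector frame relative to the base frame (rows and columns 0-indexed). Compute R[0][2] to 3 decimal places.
End-effector z-axis (col 2 of R) = (-0.7071,-0.7071,0.0000)
R[0][2] = -0.7071

-0.707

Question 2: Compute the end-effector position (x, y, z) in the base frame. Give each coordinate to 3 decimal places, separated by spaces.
1.414 -2.828 0.000

after link 1: o_1 = (1.4142, -1.4142, 0.0000)
after link 2: o_2 = (1.4142, -2.8284, 0.0000)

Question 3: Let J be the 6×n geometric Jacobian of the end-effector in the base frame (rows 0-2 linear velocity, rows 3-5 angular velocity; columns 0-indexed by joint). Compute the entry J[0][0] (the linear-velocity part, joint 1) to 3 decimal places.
2.828

axis z_0 = ẑ; lever o_n−o_0 = (1.4142,-2.8284,0.0000)
cross product → J_v[:, 0] = (2.8284,1.4142,-0.0000)
J_ω[:, 0] = z_0
entry J[0][0] = 2.8284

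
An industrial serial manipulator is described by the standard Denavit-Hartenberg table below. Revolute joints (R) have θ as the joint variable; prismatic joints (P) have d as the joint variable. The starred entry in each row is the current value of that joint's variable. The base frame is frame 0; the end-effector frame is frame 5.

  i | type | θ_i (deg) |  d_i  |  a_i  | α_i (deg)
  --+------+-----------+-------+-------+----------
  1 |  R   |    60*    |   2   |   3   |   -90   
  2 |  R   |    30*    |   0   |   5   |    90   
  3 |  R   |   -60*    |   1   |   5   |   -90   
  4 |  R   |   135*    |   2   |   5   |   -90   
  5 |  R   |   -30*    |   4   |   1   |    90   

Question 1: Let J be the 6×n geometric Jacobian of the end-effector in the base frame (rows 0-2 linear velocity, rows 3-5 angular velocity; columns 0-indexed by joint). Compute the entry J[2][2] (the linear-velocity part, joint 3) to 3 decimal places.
1.481

axis z_2 = (0.2500,0.4330,0.8660); lever o_n−o_2 = (-2.1350,2.2251,-0.8651)
cross product → J_v[:, 2] = (-2.3016,-1.6327,1.4808)
J_ω[:, 2] = z_2
entry J[2][2] = 1.4808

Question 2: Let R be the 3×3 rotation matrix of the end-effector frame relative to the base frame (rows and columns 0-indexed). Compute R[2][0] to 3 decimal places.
-0.594

End-effector x-axis (col 0 of R) = (-0.7740,0.2201,-0.5937)
R[2][0] = -0.5937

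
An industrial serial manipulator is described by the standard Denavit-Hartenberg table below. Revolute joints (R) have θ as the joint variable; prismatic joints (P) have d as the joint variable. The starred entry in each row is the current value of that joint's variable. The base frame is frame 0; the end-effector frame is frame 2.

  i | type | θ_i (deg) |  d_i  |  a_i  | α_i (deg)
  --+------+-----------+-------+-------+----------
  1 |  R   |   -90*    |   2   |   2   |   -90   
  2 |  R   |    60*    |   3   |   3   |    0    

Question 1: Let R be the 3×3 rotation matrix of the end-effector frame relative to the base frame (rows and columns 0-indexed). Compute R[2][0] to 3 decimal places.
-0.866

End-effector x-axis (col 0 of R) = (0.0000,-0.5000,-0.8660)
R[2][0] = -0.8660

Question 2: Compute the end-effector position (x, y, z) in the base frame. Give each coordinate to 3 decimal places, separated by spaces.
3.000 -3.500 -0.598

after link 1: o_1 = (0.0000, -2.0000, 2.0000)
after link 2: o_2 = (3.0000, -3.5000, -0.5981)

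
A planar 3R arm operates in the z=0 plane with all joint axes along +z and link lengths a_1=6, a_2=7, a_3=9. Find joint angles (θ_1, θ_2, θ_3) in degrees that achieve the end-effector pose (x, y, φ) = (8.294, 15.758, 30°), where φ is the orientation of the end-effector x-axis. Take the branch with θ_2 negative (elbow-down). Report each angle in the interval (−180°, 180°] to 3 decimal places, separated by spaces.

120.004 -60.006 -29.998

wrist centre = target − a_3·(cos φ, sin φ) = (0.4998, 11.2580)
cos θ_2 = (126.9923−6²−7²)/(2·6·7) = 0.4999; θ_2 = -60.0060° (elbow-down)
β = atan2(11.2580,0.4998) = 87.4582°; ψ = atan2(-6.0625,9.4994) = -32.5463°
θ_1 = β − ψ = 120.0044°
θ_3 = φ − θ_1 − θ_2 = -29.9984° (wrapped to (-180°,180°])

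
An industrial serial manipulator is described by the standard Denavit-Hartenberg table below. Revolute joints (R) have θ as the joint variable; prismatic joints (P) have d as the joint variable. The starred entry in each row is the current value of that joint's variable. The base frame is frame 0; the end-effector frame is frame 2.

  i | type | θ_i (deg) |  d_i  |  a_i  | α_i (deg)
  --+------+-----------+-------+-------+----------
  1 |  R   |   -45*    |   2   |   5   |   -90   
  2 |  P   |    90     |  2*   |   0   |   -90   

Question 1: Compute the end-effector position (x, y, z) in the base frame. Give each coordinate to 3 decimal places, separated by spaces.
4.950 -2.121 2.000

after link 1: o_1 = (3.5355, -3.5355, 2.0000)
after link 2: o_2 = (4.9497, -2.1213, 2.0000)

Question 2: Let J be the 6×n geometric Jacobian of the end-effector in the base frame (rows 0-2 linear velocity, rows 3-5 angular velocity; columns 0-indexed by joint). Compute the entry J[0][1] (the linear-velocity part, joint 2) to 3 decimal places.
0.707

prismatic axis z_1 = (0.7071,0.7071,0.0000)
J_v[:, 1] = z_1; J_ω[:, 1] = (0,0,0)
entry J[0][1] = 0.7071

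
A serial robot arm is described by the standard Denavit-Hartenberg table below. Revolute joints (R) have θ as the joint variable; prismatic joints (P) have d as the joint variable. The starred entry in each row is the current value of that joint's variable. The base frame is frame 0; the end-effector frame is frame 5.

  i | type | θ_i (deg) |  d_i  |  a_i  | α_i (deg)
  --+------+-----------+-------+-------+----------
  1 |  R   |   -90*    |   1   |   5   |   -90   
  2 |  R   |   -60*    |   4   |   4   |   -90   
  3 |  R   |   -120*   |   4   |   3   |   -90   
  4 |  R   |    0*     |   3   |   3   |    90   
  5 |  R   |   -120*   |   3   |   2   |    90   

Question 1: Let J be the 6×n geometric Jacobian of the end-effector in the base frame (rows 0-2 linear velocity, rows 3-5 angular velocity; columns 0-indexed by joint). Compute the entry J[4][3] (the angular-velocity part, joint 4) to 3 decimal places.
axis z_3 = (0.5000,-0.4330,0.7500); lever o_n−o_3 = (2.3660,-2.6471,-1.4151)
cross product → J_v[:, 3] = (2.5981,2.4821,-0.2990)
J_ω[:, 3] = z_3
entry J[4][3] = -0.4330

-0.433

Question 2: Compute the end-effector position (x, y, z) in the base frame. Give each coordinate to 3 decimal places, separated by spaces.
8.964 -12.361 -0.250

after link 1: o_1 = (0.0000, -5.0000, 1.0000)
after link 2: o_2 = (4.0000, -7.0000, 4.4641)
after link 3: o_3 = (6.5981, -9.7141, 1.1651)
after link 4: o_4 = (10.6962, -10.2631, 2.1160)
after link 5: o_5 = (8.9641, -12.3612, -0.2500)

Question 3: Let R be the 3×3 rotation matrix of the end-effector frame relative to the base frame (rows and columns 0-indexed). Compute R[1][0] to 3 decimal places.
0.250

End-effector x-axis (col 0 of R) = (-0.8660,0.2500,-0.4330)
R[1][0] = 0.2500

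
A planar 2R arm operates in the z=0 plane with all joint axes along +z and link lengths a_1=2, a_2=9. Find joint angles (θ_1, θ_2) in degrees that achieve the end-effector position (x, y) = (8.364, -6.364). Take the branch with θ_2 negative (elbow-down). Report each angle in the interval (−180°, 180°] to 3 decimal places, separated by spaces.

cos θ_2 = (110.4570−2²−9²)/(2·2·9) = 0.7071; θ_2 = -44.9974° (elbow-down)
β = atan2(-6.3640,8.3640) = -37.2668°; ψ = atan2(-6.3637,8.3642) = -37.2645°
θ_1 = β − ψ = -0.0022°

-0.002 -44.997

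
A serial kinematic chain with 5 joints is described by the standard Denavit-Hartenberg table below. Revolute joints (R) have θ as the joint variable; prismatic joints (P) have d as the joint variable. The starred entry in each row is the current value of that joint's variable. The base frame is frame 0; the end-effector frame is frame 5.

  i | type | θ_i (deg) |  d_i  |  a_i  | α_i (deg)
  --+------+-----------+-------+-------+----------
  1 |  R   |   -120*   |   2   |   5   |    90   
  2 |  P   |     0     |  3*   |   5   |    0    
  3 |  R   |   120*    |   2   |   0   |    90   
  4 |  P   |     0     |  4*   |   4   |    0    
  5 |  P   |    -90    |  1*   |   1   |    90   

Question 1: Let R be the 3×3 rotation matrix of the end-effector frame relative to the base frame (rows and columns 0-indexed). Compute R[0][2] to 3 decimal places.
-0.250

End-effector z-axis (col 2 of R) = (-0.2500,-0.4330,-0.8660)
R[0][2] = -0.2500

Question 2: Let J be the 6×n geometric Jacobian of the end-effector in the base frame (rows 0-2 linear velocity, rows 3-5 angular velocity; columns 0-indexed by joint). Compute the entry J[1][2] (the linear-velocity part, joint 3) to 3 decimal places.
axis z_2 = (-0.8660,0.5000,0.0000); lever o_n−o_2 = (-2.0311,-1.5179,5.9641)
cross product → J_v[:, 2] = (2.9821,5.1651,2.3301)
J_ω[:, 2] = z_2
entry J[1][2] = 5.1651

5.165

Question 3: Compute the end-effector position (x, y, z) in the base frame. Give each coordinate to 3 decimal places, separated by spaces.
after link 1: o_1 = (-2.5000, -4.3301, 2.0000)
after link 2: o_2 = (-7.5981, -7.1603, 2.0000)
after link 3: o_3 = (-9.3301, -6.1603, 2.0000)
after link 4: o_4 = (-10.0622, -7.4282, 7.4641)
after link 5: o_5 = (-9.6292, -8.6782, 7.9641)

-9.629 -8.678 7.964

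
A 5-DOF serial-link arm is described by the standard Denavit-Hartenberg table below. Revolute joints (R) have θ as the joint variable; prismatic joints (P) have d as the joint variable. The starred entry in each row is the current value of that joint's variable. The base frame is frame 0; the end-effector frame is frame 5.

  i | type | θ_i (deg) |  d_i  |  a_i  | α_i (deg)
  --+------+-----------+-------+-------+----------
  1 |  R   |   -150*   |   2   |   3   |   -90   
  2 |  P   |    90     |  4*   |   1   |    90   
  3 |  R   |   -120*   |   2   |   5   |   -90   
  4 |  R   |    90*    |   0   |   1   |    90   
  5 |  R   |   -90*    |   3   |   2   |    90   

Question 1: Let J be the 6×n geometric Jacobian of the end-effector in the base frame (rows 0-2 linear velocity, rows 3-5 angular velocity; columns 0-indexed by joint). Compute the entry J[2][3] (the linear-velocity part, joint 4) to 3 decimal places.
-0.500

axis z_3 = (-0.2500,0.4330,-0.8660); lever o_n−o_3 = (0.0670,1.8840,3.2321)
cross product → J_v[:, 3] = (3.0311,0.7500,-0.5000)
J_ω[:, 3] = z_3
entry J[2][3] = -0.5000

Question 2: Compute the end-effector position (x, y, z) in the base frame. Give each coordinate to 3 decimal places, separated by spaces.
after link 1: o_1 = (-2.5981, -1.5000, 2.0000)
after link 2: o_2 = (-0.5981, -4.9641, 1.0000)
after link 3: o_3 = (-4.4952, -2.2141, 3.5000)
after link 4: o_4 = (-3.6292, -1.7141, 3.5000)
after link 5: o_5 = (-4.4282, -0.3301, 6.7321)

-4.428 -0.330 6.732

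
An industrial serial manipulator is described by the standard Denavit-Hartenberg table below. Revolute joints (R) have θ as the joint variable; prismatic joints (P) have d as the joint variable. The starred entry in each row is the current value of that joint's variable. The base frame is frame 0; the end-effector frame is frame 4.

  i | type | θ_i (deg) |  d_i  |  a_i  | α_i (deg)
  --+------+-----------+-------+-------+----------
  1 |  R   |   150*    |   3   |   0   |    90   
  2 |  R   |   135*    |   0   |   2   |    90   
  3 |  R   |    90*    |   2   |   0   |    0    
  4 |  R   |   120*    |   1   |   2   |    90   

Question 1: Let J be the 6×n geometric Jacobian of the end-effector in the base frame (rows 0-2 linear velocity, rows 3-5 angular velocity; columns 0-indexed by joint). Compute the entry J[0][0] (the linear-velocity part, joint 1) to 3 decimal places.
axis z_0 = ẑ; lever o_n−o_0 = (-2.1730,0.0999,5.3108)
cross product → J_v[:, 0] = (-0.0999,-2.1730,0.0000)
J_ω[:, 0] = z_0
entry J[0][0] = -0.0999

-0.100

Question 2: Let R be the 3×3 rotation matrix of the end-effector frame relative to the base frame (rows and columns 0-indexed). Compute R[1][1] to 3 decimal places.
End-effector y-axis (col 1 of R) = (-0.6124,0.3536,0.7071)
R[1][1] = 0.3536

0.354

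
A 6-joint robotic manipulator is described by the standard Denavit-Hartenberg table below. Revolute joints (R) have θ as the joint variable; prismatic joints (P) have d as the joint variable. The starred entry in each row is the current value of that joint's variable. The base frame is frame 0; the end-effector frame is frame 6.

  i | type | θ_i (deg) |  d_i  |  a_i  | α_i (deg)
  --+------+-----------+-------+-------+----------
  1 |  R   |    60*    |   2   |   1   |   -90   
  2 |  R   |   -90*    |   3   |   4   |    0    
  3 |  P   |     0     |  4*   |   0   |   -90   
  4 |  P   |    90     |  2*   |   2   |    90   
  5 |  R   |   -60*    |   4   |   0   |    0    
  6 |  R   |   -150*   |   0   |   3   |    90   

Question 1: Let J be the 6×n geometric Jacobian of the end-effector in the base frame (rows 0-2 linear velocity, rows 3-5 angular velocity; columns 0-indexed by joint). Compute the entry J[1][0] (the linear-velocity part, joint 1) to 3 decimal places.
-4.330

axis z_0 = ẑ; lever o_n−o_0 = (-4.3301,7.6962,10.0000)
cross product → J_v[:, 0] = (-7.6962,-4.3301,0.0000)
J_ω[:, 0] = z_0
entry J[1][0] = -4.3301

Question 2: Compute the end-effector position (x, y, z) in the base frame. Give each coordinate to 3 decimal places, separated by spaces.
after link 1: o_1 = (0.5000, 0.8660, 2.0000)
after link 2: o_2 = (-2.0981, 2.3660, 6.0000)
after link 3: o_3 = (-5.5622, 4.3660, 6.0000)
after link 4: o_4 = (-2.8301, 5.0981, 6.0000)
after link 5: o_5 = (-2.8301, 5.0981, 10.0000)
after link 6: o_6 = (-4.3301, 7.6962, 10.0000)

-4.330 7.696 10.000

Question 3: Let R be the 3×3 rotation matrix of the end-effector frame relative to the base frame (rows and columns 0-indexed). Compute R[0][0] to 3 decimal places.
-0.500

End-effector x-axis (col 0 of R) = (-0.5000,0.8660,-0.0000)
R[0][0] = -0.5000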